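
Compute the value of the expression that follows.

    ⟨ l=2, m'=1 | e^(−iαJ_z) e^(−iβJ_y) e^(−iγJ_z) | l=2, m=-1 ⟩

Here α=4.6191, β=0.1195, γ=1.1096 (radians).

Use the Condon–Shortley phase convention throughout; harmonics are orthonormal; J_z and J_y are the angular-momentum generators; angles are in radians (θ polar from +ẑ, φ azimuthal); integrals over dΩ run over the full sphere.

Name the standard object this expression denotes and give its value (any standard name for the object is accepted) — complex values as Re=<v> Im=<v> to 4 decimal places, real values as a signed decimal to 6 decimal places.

This is a Wigner D-matrix element — the rotation-matrix element ⟨l m'| R(α,β,γ) |l m⟩ in the angular-momentum basis.
Split into d^2_{1,-1}(β=0.1195) × two z-phases.
With c≡cos(β/2)=0.998215 and s≡sin(β/2)=0.059714, N=[6·1·1·6]^{1/2}=6.000000
Admissible k: 0..1 (factorial args all ≥0)
  k=0: (−1)^2·6.0000/(2)·0.9982^2·0.0597^2 = +0.010659
  k=1: (−1)^3·6.0000/(6)·0.9982^0·0.0597^4 = -0.000013
d^2_{1,-1}(0.1195) = +0.010659 -0.000013 = +0.010647
Attach z-rotation phases: D = e^{-i(1)(4.6191)}·(+0.010647)·e^{-i(-1)(1.1096)} = -0.009934+0.003829i

Wigner D-matrix element, Re=-0.0099 Im=0.0038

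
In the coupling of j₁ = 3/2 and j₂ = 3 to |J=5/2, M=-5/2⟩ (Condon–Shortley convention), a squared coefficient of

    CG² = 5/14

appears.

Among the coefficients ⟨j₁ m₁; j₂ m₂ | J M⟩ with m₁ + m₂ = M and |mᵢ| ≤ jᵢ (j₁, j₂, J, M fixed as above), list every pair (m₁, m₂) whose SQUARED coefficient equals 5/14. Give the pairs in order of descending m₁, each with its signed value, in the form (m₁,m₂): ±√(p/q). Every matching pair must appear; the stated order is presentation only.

Admissible pairs with m₁+m₂ = M = -5/2: (-3/2,-1), (-1/2,-2), (1/2,-3)
  (m₁,m₂)=(1/2,-3): CG² = 15/28, CG = +√(15/28)
  (m₁,m₂)=(-1/2,-2): CG² = 5/14, CG = −√(5/14)   ← matches the target
  (m₁,m₂)=(-3/2,-1): CG² = 3/28, CG = +√(3/28)
Pairs with CG² = 5/14: (-1/2,-2): −√(5/14)

(-1/2,-2): −√(5/14)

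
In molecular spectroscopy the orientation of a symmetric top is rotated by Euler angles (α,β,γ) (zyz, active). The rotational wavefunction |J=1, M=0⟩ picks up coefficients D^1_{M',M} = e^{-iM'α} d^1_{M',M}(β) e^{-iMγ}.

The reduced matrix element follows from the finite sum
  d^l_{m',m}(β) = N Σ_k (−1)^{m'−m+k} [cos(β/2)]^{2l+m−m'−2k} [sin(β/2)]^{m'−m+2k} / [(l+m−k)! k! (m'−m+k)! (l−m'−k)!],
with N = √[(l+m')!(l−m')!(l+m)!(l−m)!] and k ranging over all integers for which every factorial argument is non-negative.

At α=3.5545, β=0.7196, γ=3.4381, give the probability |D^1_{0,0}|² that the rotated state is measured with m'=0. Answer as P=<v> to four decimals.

Split into d^1_{0,0}(β=0.7196) × two z-phases.
Half-angle: c=0.935967, s=0.352087. N=√(1·1·1·1)=1.000000
k∈{0,1} keeps every argument non-negative
  k=0: (−1)^0·1.0000/(1)·0.9360^2·0.3521^0 = +0.876035
  k=1: (−1)^1·1.0000/(1)·0.9360^0·0.3521^2 = -0.123965
d^1_{0,0}(0.7196) = +0.876035 -0.123965 = +0.752069
|D^1_{0,0}|² = |d^1_{0,0}(β)|² = (+0.752069)² = 0.565608 (the z-rotation phases have unit modulus)

P=0.5656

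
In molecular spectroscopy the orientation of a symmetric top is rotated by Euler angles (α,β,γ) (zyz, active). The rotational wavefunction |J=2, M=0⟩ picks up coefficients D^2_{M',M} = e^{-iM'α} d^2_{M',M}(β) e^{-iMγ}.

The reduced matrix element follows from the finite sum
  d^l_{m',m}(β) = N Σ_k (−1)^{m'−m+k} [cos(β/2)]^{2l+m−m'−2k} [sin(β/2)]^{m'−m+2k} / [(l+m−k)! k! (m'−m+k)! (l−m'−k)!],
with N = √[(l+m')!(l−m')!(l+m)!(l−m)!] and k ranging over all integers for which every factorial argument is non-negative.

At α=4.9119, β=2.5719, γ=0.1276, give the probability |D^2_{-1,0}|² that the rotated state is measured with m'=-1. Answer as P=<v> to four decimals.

P=0.3094

Split into d^2_{-1,0}(β=2.5719) × two z-phases.
c=cos(2.571900/2)=0.281010, s=sin(2.571900/2)=0.959705; N=√[1·6·2·2]=4.898979
Admissible k: 1..2 (factorial args all ≥0)
  k=1: (−1)^0·4.8990/(2)·0.2810^3·0.9597^1 = +0.052165
  k=2: (−1)^1·4.8990/(2)·0.2810^1·0.9597^3 = -0.608430
d^2_{-1,0}(2.5719) = +0.052165 -0.608430 = -0.556265
|D^2_{-1,0}|² = |d^2_{-1,0}(β)|² = (-0.556265)² = 0.309431 (the z-rotation phases have unit modulus)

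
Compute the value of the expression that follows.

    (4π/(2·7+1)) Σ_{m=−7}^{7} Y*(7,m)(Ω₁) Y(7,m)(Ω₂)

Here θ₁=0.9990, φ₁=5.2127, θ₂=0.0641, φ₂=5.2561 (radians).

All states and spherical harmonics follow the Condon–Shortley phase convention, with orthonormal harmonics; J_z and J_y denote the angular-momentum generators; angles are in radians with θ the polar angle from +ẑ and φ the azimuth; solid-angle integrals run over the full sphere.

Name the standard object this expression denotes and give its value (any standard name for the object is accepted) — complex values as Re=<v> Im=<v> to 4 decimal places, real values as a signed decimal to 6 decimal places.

Legendre polynomial (addition theorem), +0.323504

This sum is the spherical-harmonic addition theorem: it equals the Legendre polynomial P_l(cos γ) of the angle γ between the two directions.
Addition theorem: P_7(cos γ) = (4π/15) Σ_m Y*_{lm}(Ω₁) Y_{lm}(Ω₂), m = −7…7:
  term(m=-7) = (0.000000, -0.000000)   from Y*(Ω₁)=(0.052466, -0.139141), Y(Ω₂)=(0.000000, 0.000000)
  term(m=-6) = (0.000000, -0.000000)   from Y*(Ω₁)=(0.354558, -0.049866), Y(Ω₂)=(0.000000, -0.000000)
  term(m=-5) = (0.000002, -0.000000)   from Y*(Ω₁)=(0.258668, 0.347391), Y(Ω₂)=(0.000002, -0.000004)
  term(m=-4) = (0.000019, -0.000003)   from Y*(Ω₁)=(-0.066864, 0.145622), Y(Ω₂)=(-0.000070, -0.000101)
  term(m=-3) = (-0.000610, 0.000080)   from Y*(Ω₁)=(0.266755, -0.018667), Y(Ω₂)=(-0.002296, 0.000139)
  term(m=-2) = (-0.008942, 0.000778)   from Y*(Ω₁)=(0.159953, 0.249453), Y(Ω₂)=(-0.014078, 0.026820)
  term(m=-1) = (0.039057, -0.001696)   from Y*(Ω₁)=(0.073640, -0.134698), Y(Ω₂)=(0.131739, 0.217936)
  term(m=+0) = (0.327102, 0.000000)   from Y*(Ω₁)=(0.317393, -0.000000), Y(Ω₂)=(1.030589, 0.000000)
  term(m=+1) = (0.039057, 0.001696)   from Y*(Ω₁)=(-0.073640, -0.134698), Y(Ω₂)=(-0.131739, 0.217936)
  term(m=+2) = (-0.008942, -0.000778)   from Y*(Ω₁)=(0.159953, -0.249453), Y(Ω₂)=(-0.014078, -0.026820)
  term(m=+3) = (-0.000610, -0.000080)   from Y*(Ω₁)=(-0.266755, -0.018667), Y(Ω₂)=(0.002296, 0.000139)
  term(m=+4) = (0.000019, 0.000003)   from Y*(Ω₁)=(-0.066864, -0.145622), Y(Ω₂)=(-0.000070, 0.000101)
  term(m=+5) = (0.000002, 0.000000)   from Y*(Ω₁)=(-0.258668, 0.347391), Y(Ω₂)=(-0.000002, -0.000004)
  term(m=+6) = (0.000000, 0.000000)   from Y*(Ω₁)=(0.354558, 0.049866), Y(Ω₂)=(0.000000, 0.000000)
  term(m=+7) = (0.000000, 0.000000)   from Y*(Ω₁)=(-0.052466, -0.139141), Y(Ω₂)=(-0.000000, 0.000000)
Accumulated sum (0.386154, 0.000000); after 4π/(2l+1) scaling, (0.323504, 0.000000) ⇒ P_7 = 0.323504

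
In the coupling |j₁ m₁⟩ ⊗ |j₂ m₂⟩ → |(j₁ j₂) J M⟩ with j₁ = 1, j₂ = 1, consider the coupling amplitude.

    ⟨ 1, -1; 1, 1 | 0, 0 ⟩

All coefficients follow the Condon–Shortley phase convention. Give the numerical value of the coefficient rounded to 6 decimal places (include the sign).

+√(1/3) = +0.577350

j₁+j₂−J=2  J+j₁−j₂=0  J−j₁+j₂=0  j₁+j₂+J+1=3
(j₁±m₁, j₂±m₂, J±M) = (0,2,2,0,0,0)
P² = 4/3
sum k=2..2:
  [2] +1/2 = 1/2
S = 1/2
C² = P²·S² = 1/3 ; C = +0.577350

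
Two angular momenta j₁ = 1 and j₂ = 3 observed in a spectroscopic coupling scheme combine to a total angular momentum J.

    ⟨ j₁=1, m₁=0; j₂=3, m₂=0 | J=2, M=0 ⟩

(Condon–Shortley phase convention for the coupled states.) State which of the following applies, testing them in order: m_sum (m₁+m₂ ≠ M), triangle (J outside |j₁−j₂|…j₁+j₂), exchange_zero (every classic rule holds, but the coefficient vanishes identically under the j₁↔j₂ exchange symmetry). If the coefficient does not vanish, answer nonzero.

m-sum: m₁+m₂ = 0+0 = 0, M = 0  ✓
triangle: |j₁−j₂| = 2 ≤ J = 2 ≤ j₁+j₂ = 4  ✓
exchange: j₁≠j₂ or m₁≠m₂ — the exchange symmetry imposes no constraint here
value check: CG = −√(3/7) = -0.654654 ≠ 0

nonzero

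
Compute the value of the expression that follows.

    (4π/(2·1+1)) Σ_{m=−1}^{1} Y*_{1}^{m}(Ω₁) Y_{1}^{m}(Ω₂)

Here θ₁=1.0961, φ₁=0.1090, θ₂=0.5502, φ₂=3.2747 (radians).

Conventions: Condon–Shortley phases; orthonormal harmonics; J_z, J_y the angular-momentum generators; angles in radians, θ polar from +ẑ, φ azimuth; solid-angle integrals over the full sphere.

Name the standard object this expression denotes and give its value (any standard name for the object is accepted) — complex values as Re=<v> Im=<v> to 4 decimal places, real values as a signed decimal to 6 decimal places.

This sum is the spherical-harmonic addition theorem: it equals the Legendre polynomial P_l(cos γ) of the angle γ between the two directions.
Summing Y*_{l m}(θ₁,φ₁)·Y_{l m}(θ₂,φ₂) over m ∈ [−1, 1]; prefactor 4π/(2·1+1) = 4.188790:
  term(m=-1) = (-0.055495, 0.001338)   from Y*(Ω₁)=(0.305470, 0.033429), Y(Ω₂)=(-0.179046, 0.023974)
  term(m=+0) = (0.093014, 0.000000)   from Y*(Ω₁)=(0.223325, -0.000000), Y(Ω₂)=(0.416495, 0.000000)
  term(m=+1) = (-0.055495, -0.001338)   from Y*(Ω₁)=(-0.305470, 0.033429), Y(Ω₂)=(0.179046, 0.023974)
Σ over m = (-0.017976, 0.000000); ×(4π/3) → (-0.075297, 0.000000). Real part: -0.075297

Legendre polynomial (addition theorem), -0.075297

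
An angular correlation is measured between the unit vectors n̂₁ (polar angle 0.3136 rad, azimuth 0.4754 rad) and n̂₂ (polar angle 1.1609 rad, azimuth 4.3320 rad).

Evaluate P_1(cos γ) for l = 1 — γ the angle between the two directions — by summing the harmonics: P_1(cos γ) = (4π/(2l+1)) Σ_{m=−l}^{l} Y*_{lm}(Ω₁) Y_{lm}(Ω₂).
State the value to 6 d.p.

0.165441

Addition theorem: P_1(cos γ) = (4π/3) Σ_m Y*_{lm}(Ω₁) Y_{lm}(Ω₂), m = −1…1:
  m=-1: (0.094761, 0.048781) × (-0.117650, 0.294224) = (-0.025501, 0.022142)  (running Σ = (-0.025501, 0.022142))
  m=0: (0.464773, -0.000000) × (0.194715, 0.000000) = (0.090498, 0.000000)  (running Σ = (0.064997, 0.022142))
  m=1: (-0.094761, 0.048781) × (0.117650, 0.294224) = (-0.025501, -0.022142)  (running Σ = (0.039496, 0.000000))
Σ over m = (0.039496, 0.000000); ×(4π/3) → (0.165441, 0.000000). Real part: 0.165441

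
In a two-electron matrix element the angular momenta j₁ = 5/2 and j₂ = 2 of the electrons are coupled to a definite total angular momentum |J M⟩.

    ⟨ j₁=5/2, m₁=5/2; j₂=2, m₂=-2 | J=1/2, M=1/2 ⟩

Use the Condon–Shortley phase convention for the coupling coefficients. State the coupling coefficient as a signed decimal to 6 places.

+√(1/3) = +0.577350

triangle: 4!*1!*0!/6! = 24/720
(j±m)!: 5!*0!*0!*4!*1!*0! = 2880
prefactor² = (2J+1)*Δ*N² = 192
  k=0: +1/(0!*4!*0!*0!*1!*0!) = 1/24
Σ = 1/24  ⇒  CG² = 192*(1/24)² = 1/3
CG = +√(1/3) = +0.577350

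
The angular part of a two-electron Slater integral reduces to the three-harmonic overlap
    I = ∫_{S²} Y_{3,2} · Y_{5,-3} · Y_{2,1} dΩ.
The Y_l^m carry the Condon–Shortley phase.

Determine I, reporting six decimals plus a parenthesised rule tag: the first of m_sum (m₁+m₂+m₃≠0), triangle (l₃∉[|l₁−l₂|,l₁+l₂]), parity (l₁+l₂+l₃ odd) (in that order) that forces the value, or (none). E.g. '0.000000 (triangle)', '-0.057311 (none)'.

Checks pass: Σm=0; 10 even; l₃=2∈[2,8].
(2·3+1)(2·5+1)(2·2+1) = 385
Δ: 6! 0! 4! / 11! → 1/2310
sum: t=3:−1/144 = -1/144
3j²(3 5 2; 0 0 0) = Δ·Π!·Σ² = 10/231  (sign -1)
sum: t=1:−1/720 = -1/720
3j²(3 5 2; 2 -3 1) = Δ·Π!·Σ² = 8/165  (sign +1)
combine: 4πI² = 385·10/231·8/165 = 80/99
take √, sign -1: I = -0.25358436
No selection rule forces the value: the integral is nonzero (none).

-0.253584 (none)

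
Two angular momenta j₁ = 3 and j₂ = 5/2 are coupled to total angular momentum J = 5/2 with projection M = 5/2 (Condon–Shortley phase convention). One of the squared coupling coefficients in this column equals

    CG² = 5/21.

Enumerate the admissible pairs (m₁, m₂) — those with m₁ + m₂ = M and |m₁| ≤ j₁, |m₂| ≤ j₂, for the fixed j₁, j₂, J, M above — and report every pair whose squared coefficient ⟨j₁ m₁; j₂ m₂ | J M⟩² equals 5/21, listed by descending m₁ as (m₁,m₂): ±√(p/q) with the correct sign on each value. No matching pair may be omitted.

Admissible pairs with m₁+m₂ = M = 5/2: (0,5/2), (1,3/2), (2,1/2), (3,-1/2)
  (m₁,m₂)=(3,-1/2): CG² = 5/21, CG = +√(5/21)   ← matches the target
  (m₁,m₂)=(2,1/2): CG² = 5/14, CG = −√(5/14)
  (m₁,m₂)=(1,3/2): CG² = 2/7, CG = +√(2/7)
  (m₁,m₂)=(0,5/2): CG² = 5/42, CG = −√(5/42)
Pairs with CG² = 5/21: (3,-1/2): +√(5/21)

(3,-1/2): +√(5/21)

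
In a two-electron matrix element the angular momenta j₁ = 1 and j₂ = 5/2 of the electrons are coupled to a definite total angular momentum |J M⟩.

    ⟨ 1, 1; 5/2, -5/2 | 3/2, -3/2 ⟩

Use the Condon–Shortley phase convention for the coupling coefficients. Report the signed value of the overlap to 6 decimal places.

j₁+j₂−J=2  J+j₁−j₂=0  J−j₁+j₂=3  j₁+j₂+J+1=6
(j₁±m₁, j₂±m₂, J±M) = (2,0,0,5,0,3)
P² = 96
sum k=0..0:
  [0] +1/12 = 1/12
S = 1/12
C² = P²·S² = 2/3 ; C = +0.816497

+√(2/3) = +0.816497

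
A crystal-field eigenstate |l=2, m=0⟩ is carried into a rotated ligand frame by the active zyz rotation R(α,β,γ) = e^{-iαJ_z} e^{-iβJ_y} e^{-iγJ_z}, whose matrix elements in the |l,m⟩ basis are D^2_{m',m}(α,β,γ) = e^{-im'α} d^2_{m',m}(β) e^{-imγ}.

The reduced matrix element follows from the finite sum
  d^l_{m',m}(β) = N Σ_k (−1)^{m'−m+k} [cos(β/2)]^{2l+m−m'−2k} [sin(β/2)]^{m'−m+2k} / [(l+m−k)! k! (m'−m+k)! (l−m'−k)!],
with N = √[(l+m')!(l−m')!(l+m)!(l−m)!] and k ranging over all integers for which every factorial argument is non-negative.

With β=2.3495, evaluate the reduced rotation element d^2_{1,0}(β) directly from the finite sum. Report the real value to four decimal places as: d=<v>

d^2_{1,0}(β=2.3495) via the finite sum:
c=cos(2.349500/2)=0.385774, s=sin(2.349500/2)=0.922593; N=√[6·1·2·2]=4.898979
Admissible k: 0..1 (factorial args all ≥0)
  k=0: (−1)^1·4.8990/(2)·0.3858^3·0.9226^1 = -0.129743
  k=1: (−1)^2·4.8990/(2)·0.3858^1·0.9226^3 = +0.742061
d^2_{1,0}(2.3495) = -0.129743 +0.742061 = +0.612318

d=0.6123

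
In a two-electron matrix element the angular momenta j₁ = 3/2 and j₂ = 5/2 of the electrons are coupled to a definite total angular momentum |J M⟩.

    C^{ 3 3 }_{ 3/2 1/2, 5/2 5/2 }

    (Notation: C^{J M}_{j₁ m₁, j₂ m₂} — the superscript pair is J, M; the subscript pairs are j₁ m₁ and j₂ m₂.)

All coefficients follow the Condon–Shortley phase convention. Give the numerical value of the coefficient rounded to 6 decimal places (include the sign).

√[7·1!2!4!/8! · 2!1!5!0!6!0!] = √(1440)
  +(−1)^1/∏(1,0,0,4,2,0)! = -1/48  (running -1/48)
⟨..|..⟩ = √(1440)·(-1/48) = -0.790569

-0.790569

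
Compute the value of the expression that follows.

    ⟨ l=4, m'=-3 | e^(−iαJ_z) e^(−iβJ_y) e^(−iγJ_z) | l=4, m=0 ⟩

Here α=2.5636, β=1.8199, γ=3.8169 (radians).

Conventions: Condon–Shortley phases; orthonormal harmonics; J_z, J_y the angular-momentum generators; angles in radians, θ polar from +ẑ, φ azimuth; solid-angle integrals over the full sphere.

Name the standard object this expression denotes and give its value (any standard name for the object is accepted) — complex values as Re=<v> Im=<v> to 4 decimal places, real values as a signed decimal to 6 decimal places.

Wigner D-matrix element, Re=-0.0539 Im=-0.3275

This is a Wigner D-matrix element — the rotation-matrix element ⟨l m'| R(α,β,γ) |l m⟩ in the angular-momentum basis.
Split into d^4_{-3,0}(β=1.8199) × two z-phases.
c=cos(1.819900/2)=0.613785, s=sin(1.819900/2)=0.789473; N=√[1·5040·24·24]=1703.830978
Admissible k: 3..4 (factorial args all ≥0)
  k=3: (−1)^0·1703.8310/(144)·0.6138^5·0.7895^3 = +0.507175
  k=4: (−1)^1·1703.8310/(144)·0.6138^3·0.7895^5 = -0.839073
d^4_{-3,0}(1.8199) = +0.507175 -0.839073 = -0.331898
Attach z-rotation phases: D = e^{-i(-3)(2.5636)}·(-0.331898)·e^{-i(0)(3.8169)} = -0.053920-0.327489i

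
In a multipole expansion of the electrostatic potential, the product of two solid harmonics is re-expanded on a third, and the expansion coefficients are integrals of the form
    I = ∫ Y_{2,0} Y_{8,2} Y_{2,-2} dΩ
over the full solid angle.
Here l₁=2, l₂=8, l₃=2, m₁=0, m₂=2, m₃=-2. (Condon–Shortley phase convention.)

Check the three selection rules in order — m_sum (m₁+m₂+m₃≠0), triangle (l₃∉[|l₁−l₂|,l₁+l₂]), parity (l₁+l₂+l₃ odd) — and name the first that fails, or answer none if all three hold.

triangle

Σmᵢ = 0  ✓
l₃∈[|l₁−l₂|,l₁+l₂]=[6,10] required, l₃=2 fails  ✗
Σlᵢ = 12 ⇒ even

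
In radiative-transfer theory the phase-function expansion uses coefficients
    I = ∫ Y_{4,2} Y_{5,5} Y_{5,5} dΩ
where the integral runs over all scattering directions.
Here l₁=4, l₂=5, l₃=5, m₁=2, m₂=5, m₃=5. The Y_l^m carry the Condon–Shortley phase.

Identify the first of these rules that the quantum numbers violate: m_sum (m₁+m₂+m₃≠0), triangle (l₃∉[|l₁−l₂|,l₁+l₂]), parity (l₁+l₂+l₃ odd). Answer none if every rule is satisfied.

m_sum

Σmᵢ = 12  ✗
l₃∈[|l₁−l₂|,l₁+l₂]=[1,9], have l₃=5
Σlᵢ = 14 ⇒ even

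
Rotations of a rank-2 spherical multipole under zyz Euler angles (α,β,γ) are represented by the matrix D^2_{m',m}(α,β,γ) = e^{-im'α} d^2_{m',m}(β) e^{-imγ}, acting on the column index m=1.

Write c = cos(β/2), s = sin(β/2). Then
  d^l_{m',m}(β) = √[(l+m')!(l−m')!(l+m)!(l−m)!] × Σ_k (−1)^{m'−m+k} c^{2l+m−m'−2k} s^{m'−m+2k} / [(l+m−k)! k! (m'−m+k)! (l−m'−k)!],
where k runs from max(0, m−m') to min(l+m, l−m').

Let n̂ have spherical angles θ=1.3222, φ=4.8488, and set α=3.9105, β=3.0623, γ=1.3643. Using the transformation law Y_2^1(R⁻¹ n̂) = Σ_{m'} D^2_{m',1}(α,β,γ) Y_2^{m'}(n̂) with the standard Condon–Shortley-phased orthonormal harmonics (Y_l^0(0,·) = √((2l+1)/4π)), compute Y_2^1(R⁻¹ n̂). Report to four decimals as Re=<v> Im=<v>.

Need the full column D^2_{m',1} for m'=−2..2 at α=3.9105, β=3.0623, γ=1.3643.
cos(β/2)=0.039636, sin(β/2)=0.999214
d^2_{-2,1}: single k=3 term ⇒ +0.079085;  D = +0.077898+0.013654i
d^2_{-1,1}: k∈[2..3] ⇒ +0.004706 -0.996860 = -0.992155;  D = +0.821433-0.556434i
d^2_{0,1}: k∈[1..2] ⇒ +0.000152 -0.096859 = -0.096707;  D = -0.019828+0.094652i
d^2_{1,1}: k∈[0..1] ⇒ +0.000002 -0.004706 = -0.004703;  D = -0.002508-0.003979i
d^2_{2,1}: single k=0 term ⇒ -0.000124;  D = +0.000121+0.000030i
Y_2^{m'}(θ=1.3222,φ=4.8488) and Σ D·Y over m':
  (+0.0779+0.0137i)·(-0.3495+0.0978i)  (+0.8214-0.5564i)·(+0.0251+0.1825i)  (-0.0198+0.0947i)·(-0.2581+0.0000i)  (-0.0025-0.0040i)·(-0.0251+0.1825i)  (+0.0001+0.0000i)·(-0.3495-0.0978i)
Y_2^1(R⁻¹ n̂) = +0.099454+0.114026i

Re=0.0995 Im=0.1140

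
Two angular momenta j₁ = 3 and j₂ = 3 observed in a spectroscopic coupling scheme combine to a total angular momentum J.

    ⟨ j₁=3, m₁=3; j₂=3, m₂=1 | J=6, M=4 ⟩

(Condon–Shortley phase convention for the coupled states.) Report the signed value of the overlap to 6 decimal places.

+√(5/22) ≈ +0.476731

√[13·0!6!6!/13! · 6!0!4!2!10!2!] = √(2985984000/11)
  +(−1)^0/∏(0,0,0,4,6,2)! = 1/34560  (running 1/34560)
⟨..|..⟩ = √(2985984000/11)·(1/34560) = +0.476731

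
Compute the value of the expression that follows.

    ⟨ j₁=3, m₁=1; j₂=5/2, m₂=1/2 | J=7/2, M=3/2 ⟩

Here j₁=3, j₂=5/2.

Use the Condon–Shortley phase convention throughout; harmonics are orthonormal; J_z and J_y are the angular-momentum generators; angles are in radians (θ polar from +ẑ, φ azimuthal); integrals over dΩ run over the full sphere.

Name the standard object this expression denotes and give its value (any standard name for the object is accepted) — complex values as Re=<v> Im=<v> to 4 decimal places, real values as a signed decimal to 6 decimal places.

Clebsch–Gordan coefficient, −√(5/21) ≈ -0.487950

This is a Clebsch–Gordan (vector-coupling) coefficient.
triangle: 2!·4!·3!/10! = 288/3628800
(j±m)!: 4!·2!·3!·2!·5!·2! = 138240
prefactor² = (2J+1)·Δ·N² = 3072/35
  k=0: +1/(0!·2!·2!·3!·2!·0!) = 1/48
  k=1: −1/(1!·1!·1!·2!·3!·1!) = -1/12
  k=2: +1/(2!·0!·0!·1!·4!·2!) = 1/96
Σ = -5/96  ⇒  CG² = 3072/35·(-5/96)² = 5/21
CG = −√(5/21) = -0.487950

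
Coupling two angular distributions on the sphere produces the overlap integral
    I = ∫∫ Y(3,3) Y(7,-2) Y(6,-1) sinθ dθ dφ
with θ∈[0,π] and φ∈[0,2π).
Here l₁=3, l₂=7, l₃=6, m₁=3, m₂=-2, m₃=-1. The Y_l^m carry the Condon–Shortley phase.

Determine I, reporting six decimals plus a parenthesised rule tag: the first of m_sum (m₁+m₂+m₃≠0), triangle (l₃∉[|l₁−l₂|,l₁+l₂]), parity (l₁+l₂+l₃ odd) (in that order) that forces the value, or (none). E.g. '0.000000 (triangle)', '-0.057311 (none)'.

Rules hold: Σm=0, L=16 even, 4≤6≤10.
N = 7·15·13 = 1365
Δ = 4!·2!·10!/17! = 1/2042040
Racah Σ t=1..3: t=1:−1/207360 t=2:+1/57600 t=3:−1/207360 = 1/129600
⇒ 3j(3 7 6; 0 0 0)² = 168/12155, sgn +1
Racah Σ t=0..0: t=0:+1/691200 = 1/691200
⇒ 3j(3 7 6; 3 -2 -1)² = 189/9724, sgn -1
4πI² = N·(3j₀)²·(3jₘ)² = 166698/454597
I = -1·√(0.366694/4π) = -0.17082325
No selection rule forces the value: the integral is nonzero (none).

-0.170823 (none)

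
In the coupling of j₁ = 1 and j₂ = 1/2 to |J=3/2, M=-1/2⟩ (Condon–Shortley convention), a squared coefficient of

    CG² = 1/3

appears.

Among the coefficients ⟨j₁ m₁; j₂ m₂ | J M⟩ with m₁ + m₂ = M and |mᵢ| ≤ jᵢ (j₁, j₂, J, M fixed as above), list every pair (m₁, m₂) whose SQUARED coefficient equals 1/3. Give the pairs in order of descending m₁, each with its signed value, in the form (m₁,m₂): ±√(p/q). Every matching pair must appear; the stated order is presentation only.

(-1,1/2): +√(1/3)

Admissible pairs with m₁+m₂ = M = -1/2: (-1,1/2), (0,-1/2)
  (m₁,m₂)=(0,-1/2): CG² = 2/3, CG = +√(2/3)
  (m₁,m₂)=(-1,1/2): CG² = 1/3, CG = +√(1/3)   ← matches the target
Pairs with CG² = 1/3: (-1,1/2): +√(1/3)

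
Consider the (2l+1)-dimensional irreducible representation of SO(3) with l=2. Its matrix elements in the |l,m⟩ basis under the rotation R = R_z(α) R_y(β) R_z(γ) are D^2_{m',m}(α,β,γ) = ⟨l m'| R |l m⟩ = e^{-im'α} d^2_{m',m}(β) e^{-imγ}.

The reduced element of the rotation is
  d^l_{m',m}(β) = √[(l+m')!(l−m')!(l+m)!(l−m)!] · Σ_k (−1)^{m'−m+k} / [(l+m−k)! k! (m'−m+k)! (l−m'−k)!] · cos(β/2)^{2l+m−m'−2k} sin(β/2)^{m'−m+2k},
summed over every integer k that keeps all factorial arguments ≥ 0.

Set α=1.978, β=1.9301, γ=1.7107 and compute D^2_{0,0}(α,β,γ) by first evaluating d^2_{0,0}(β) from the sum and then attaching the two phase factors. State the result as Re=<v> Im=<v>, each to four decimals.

Re=-0.3145 Im=0.0000

D^2_{0,0}(1.9780,1.9301,1.7107) = e^{-i·0·1.9780}·d^2_{0,0}(1.9301)·e^{-i·0·1.7107}. Compute d first:
c=cos(1.930100/2)=0.569376, s=sin(1.930100/2)=0.822077; N=√[2·2·2·2]=4.000000
Admissible k: 0..2 (factorial args all ≥0)
  k=0: (−1)^0·4.0000/(4)·0.5694^4·0.8221^0 = +0.105098
  k=1: (−1)^1·4.0000/(1)·0.5694^2·0.8221^2 = -0.876362
  k=2: (−1)^2·4.0000/(4)·0.5694^0·0.8221^4 = +0.456721
d^2_{0,0}(1.9301) = +0.105098 -0.876362 +0.456721 = -0.314542
Phases: e^{-i·(0)·1.9780}=+1.000000+0.000000i, e^{-i·(0)·1.7107}=+1.000000+0.000000i ⇒ D=-0.314542+0.000000i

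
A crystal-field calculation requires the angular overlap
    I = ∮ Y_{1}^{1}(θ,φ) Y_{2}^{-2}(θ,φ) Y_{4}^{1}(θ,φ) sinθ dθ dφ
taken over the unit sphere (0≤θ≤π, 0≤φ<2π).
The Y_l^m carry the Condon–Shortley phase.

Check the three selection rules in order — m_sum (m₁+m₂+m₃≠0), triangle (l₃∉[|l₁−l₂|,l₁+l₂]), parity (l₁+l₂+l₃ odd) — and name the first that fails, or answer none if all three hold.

triangle

azimuthal sum: 1 − 2 + 1 = 0  ✓
l₃ must lie in [1,3]; have l₃=4  ✗
L = 1 + 2 + 4 = 7 (odd)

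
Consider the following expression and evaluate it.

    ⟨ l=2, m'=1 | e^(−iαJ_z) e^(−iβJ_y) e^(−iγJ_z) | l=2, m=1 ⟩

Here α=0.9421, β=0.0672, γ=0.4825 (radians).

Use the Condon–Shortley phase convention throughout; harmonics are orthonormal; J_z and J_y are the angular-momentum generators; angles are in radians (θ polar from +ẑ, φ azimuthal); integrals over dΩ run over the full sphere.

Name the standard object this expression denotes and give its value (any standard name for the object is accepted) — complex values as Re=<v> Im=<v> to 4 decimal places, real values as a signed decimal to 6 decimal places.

This is a Wigner D-matrix element — the rotation-matrix element ⟨l m'| R(α,β,γ) |l m⟩ in the angular-momentum basis.
D^2_{1,1}(0.9421,0.0672,0.4825) = e^{-i·1·0.9421}·d^2_{1,1}(0.0672)·e^{-i·1·0.4825}. Compute d first:
c=cos(0.067200/2)=0.999436, s=sin(0.067200/2)=0.033594; N=√[6·1·6·1]=6.000000
The bounds max(0,m−m')=0 and min(l+m,l−m')=1 give 2 terms
  k=0: (−1)^0·6.0000/(6)·0.9994^4·0.0336^0 = +0.997744
  k=1: (−1)^1·6.0000/(2)·0.9994^2·0.0336^2 = -0.003382
d^2_{1,1}(0.0672) = +0.997744 -0.003382 = +0.994362
D = (+0.588091-0.808795i)·(+0.994362)·(+0.885838-0.463995i) = +0.144855-0.983755i

Wigner D-matrix element, Re=0.1449 Im=-0.9838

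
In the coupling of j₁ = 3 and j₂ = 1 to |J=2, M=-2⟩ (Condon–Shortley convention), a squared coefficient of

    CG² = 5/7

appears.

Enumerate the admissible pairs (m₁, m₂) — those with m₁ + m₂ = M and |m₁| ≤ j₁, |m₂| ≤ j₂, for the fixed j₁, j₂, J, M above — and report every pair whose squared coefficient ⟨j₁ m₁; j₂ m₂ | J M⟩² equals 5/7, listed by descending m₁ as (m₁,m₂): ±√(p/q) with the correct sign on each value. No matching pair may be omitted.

(-3,1): +√(5/7)

Admissible pairs with m₁+m₂ = M = -2: (-3,1), (-2,0), (-1,-1)
  (m₁,m₂)=(-1,-1): CG² = 1/21, CG = +√(1/21)
  (m₁,m₂)=(-2,0): CG² = 5/21, CG = −√(5/21)
  (m₁,m₂)=(-3,1): CG² = 5/7, CG = +√(5/7)   ← matches the target
Pairs with CG² = 5/7: (-3,1): +√(5/7)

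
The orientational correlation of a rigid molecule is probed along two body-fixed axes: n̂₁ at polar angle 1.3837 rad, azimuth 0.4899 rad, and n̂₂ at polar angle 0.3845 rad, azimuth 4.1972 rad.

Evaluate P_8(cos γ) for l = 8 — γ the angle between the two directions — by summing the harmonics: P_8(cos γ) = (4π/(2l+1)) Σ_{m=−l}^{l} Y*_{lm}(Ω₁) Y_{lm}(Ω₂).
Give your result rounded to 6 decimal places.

Summing Y*_{l m}(θ₁,φ₁)·Y_{l m}(θ₂,φ₂) over m ∈ [−8, 8]; prefactor 4π/(2·8+1) = 0.739198:
  m=-8: (-0.319038-0.314106i) × (-0.000113-0.000168i) = -0.000017+0.000089i  (running Σ = -0.000017+0.000089i)
  m=-7: (-0.325093-0.096201i) × (-0.000895+0.001785i) = +0.000463-0.000494i  (running Σ = +0.000446-0.000405i)
  m=-6: (+0.159595-0.032716i) × (+0.012449-0.000629i) = +0.001966-0.000508i  (running Σ = +0.002412-0.000913i)
  m=-5: (+0.264571-0.219292i) × (-0.029666-0.046730i) = -0.018096-0.005858i  (running Σ = -0.015684-0.006771i)
  m=-4: (-0.021304+0.052005i) × (-0.083998+0.157495i) = -0.006401-0.007724i  (running Σ = -0.022085-0.014494i)
  m=-3: (+0.033396+0.329208i) × (+0.403929-0.010193i) = +0.016845+0.132636i  (running Σ = -0.005240+0.118142i)
  m=-2: (-0.004078-0.006078i) × (-0.291871-0.486454i) = -0.001766+0.003758i  (running Σ = -0.007007+0.121900i)
  m=-1: (-0.284097-0.151497i) × (-0.136937+0.241856i) = +0.075544-0.047965i  (running Σ = +0.068537+0.073935i)
  m=0: (-0.007149-0.000000i) × (-0.397468+0.000000i) = +0.002842+0.000000i  (running Σ = +0.071379+0.073935i)
  m=1: (+0.284097-0.151497i) × (+0.136937+0.241856i) = +0.075544+0.047965i  (running Σ = +0.146922+0.121900i)
  m=2: (-0.004078+0.006078i) × (-0.291871+0.486454i) = -0.001766-0.003758i  (running Σ = +0.145156+0.118142i)
  m=3: (-0.033396+0.329208i) × (-0.403929-0.010193i) = +0.016845-0.132636i  (running Σ = +0.162001-0.014494i)
  m=4: (-0.021304-0.052005i) × (-0.083998-0.157495i) = -0.006401+0.007724i  (running Σ = +0.155600-0.006771i)
  m=5: (-0.264571-0.219292i) × (+0.029666-0.046730i) = -0.018096+0.005858i  (running Σ = +0.137504-0.000913i)
  m=6: (+0.159595+0.032716i) × (+0.012449+0.000629i) = +0.001966+0.000508i  (running Σ = +0.139470-0.000405i)
  m=7: (+0.325093-0.096201i) × (+0.000895+0.001785i) = +0.000463+0.000494i  (running Σ = +0.139933+0.000089i)
  m=8: (-0.319038+0.314106i) × (-0.000113+0.000168i) = -0.000017-0.000089i  (running Σ = +0.139916-0.000000i)
Σ over m = +0.139916-0.000000i; ×(4π/17) → +0.103425-0.000000i. Real part: 0.103425

0.103425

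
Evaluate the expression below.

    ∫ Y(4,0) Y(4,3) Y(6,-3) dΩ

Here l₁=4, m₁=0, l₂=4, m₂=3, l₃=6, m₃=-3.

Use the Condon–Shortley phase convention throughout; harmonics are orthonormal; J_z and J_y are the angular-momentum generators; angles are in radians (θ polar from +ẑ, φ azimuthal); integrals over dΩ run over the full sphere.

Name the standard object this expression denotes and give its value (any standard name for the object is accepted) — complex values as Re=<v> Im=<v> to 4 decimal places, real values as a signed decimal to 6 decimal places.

Gaunt coefficient, +0.123195

This is a Gaunt coefficient — the integral of a triple product of spherical harmonics over the sphere.
m-sum 0 ✓  L=14 even ✓  0≤6≤8 ✓
Π(2lᵢ+1) = 9×9×13 = 1053
triangle coeff Δ(4,4,6) = 1/1261260
Σ_t [0,2]: t=0:+1/4608 t=1:−1/1296 t=2:+1/4608 = -7/20736
(3j)²=20/1287 [(4 4 6; 0 0 0)], sign=-1
Σ_t [1,2]: t=1:−1/25920 t=2:+1/11520 = 1/20736
(3j)²=5/429 [(4 4 6; 0 3 -3)], sign=-1
⇒ 4πI² = 300/1573
I = (+1)√(300/1573/(4π)) = 0.12319450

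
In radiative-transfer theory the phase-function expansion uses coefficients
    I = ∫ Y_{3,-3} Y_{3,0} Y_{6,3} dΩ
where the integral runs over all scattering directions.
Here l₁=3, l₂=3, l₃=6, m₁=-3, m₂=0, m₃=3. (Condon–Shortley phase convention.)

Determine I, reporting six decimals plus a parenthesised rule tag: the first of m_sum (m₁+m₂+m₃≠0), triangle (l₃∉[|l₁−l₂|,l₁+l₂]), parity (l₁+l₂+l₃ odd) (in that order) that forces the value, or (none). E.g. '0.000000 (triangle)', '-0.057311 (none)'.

Checks pass: Σm=0; 12 even; l₃=6∈[0,6].
(2·3+1)(2·3+1)(2·6+1) = 637
Δ: 0! 6! 6! / 13! → 1/12012
sum: t=0:+1/1296 = 1/1296
3j²(3 3 6; 0 0 0) = Δ·Π!·Σ² = 100/3003  (sign +1)
sum: t=0:+1/25920 = 1/25920
3j²(3 3 6; -3 0 3) = Δ·Π!·Σ² = 1/143  (sign -1)
combine: 4πI² = 637·100/3003·1/143 = 700/4719
take √, sign -1: I = -0.10864734
No selection rule forces the value: the integral is nonzero (none).

-0.108647 (none)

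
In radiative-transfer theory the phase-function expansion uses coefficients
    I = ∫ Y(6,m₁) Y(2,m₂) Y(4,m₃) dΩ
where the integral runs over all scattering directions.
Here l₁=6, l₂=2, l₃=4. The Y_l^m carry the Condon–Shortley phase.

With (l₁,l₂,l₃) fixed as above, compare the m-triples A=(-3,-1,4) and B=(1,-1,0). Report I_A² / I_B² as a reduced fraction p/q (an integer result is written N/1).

9/175

Same 6,2,4: normalisation and zero-m 3j drop out of the ratio.
A: Δ: 4! 8! 0! / 13! → 1/6435; sum: t=1:−1/241920 = -1/241920; 3j²(6 2 4; -3 -1 4) = Δ·Π!·Σ² = 1/715  (sign -1)
B: Δ: 4! 8! 0! / 13! → 1/6435; sum: t=1:−1/3456 = -1/3456; 3j²(6 2 4; 1 -1 0) = Δ·Π!·Σ² = 35/1287  (sign -1)
I_A²/I_B² = (1/715)/(35/1287) = 9/175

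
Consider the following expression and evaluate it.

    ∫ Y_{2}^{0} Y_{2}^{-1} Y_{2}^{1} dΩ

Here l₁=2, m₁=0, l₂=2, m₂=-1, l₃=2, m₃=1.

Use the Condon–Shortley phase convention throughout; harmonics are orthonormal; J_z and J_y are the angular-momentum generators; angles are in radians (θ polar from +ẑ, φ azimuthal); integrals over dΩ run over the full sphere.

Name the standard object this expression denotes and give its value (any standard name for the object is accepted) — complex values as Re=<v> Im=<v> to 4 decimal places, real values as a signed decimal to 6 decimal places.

Gaunt coefficient, -0.090112

This is a Gaunt coefficient — the integral of a triple product of spherical harmonics over the sphere.
Rules hold: Σm=0, L=6 even, 0≤2≤4.
N = 5·5·5 = 125
Δ = 2!·2!·2!/7! = 1/630
Racah Σ t=0..2: t=0:+1/8 t=1:−1/1 t=2:+1/8 = -3/4
⇒ 3j(2 2 2; 0 0 0)² = 2/35, sgn -1
Racah Σ t=0..1: t=0:+1/4 t=1:−1/2 = -1/4
⇒ 3j(2 2 2; 0 -1 1)² = 1/70, sgn +1
4πI² = N·(3j₀)²·(3jₘ)² = 5/49
I = -1·√(0.102041/4π) = -0.09011188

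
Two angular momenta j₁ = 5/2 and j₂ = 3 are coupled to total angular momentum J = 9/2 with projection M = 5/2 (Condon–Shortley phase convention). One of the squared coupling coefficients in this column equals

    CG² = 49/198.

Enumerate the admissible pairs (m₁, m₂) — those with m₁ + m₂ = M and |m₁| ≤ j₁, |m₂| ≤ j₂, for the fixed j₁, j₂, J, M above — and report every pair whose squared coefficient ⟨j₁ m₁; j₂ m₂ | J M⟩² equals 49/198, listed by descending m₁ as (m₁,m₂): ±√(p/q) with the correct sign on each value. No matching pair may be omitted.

Admissible pairs with m₁+m₂ = M = 5/2: (-1/2,3), (1/2,2), (3/2,1), (5/2,0)
  (m₁,m₂)=(5/2,0): CG² = 25/66, CG = +√(25/66)
  (m₁,m₂)=(3/2,1): CG² = 10/99, CG = +√(10/99)
  (m₁,m₂)=(1/2,2): CG² = 49/198, CG = −√(49/198)   ← matches the target
  (m₁,m₂)=(-1/2,3): CG² = 3/11, CG = −√(3/11)
Pairs with CG² = 49/198: (1/2,2): −√(49/198)

(1/2,2): −√(49/198)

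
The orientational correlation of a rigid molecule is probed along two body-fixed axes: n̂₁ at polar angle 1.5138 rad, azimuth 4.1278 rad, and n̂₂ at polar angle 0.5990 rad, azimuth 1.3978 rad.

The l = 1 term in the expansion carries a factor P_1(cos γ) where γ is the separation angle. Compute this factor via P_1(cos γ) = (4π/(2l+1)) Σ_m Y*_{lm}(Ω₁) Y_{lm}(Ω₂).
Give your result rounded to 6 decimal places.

Expand P_1 via completeness: Σ_{m} conj(Y_{1,m}) at Ω₁ times Y_{1,m} at Ω₂ —
  m=-1: (-0.190354-0.287653i) × (+0.033531-0.191888i) = -0.061580+0.026881i  (running Σ = -0.061580+0.026881i)
  m=0: (+0.027833-0.000000i) × (+0.403537+0.000000i) = +0.011232+0.000000i  (running Σ = -0.050348+0.026881i)
  m=1: (+0.190354-0.287653i) × (-0.033531-0.191888i) = -0.061580-0.026881i  (running Σ = -0.111928+0.000000i)
Total Σ_m = -0.111928+0.000000i. Multiply by 4.188790: -0.468843+0.000000i. P_1(cos γ) = -0.468843

-0.468843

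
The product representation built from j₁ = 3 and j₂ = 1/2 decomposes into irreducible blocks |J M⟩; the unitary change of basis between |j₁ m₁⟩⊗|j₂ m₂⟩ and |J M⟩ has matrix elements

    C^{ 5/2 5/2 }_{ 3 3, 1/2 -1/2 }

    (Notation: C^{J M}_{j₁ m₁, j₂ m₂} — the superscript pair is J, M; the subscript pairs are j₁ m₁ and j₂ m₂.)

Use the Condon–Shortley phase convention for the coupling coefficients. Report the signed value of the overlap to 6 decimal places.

+√(6/7) = +0.925820

√[6·1!5!0!/7! · 6!0!0!1!5!0!] = √(86400/7)
  +(−1)^0/∏(0,1,0,0,5,0)! = 1/120  (running 1/120)
⟨..|..⟩ = √(86400/7)·(1/120) = +0.925820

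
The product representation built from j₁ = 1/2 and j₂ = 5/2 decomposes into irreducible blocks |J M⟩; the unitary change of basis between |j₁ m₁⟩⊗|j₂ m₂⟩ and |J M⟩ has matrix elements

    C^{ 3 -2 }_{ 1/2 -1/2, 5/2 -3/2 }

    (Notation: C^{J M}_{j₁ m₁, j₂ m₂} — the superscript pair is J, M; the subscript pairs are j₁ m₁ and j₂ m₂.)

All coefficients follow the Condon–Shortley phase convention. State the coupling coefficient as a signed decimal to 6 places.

+0.912871

triangle: 0!×1!×5!/7! = 120/5040
(j±m)!: 0!×1!×1!×4!×1!×5! = 2880
prefactor² = (2J+1)×Δ×N² = 480
  k=0: +1/(0!×0!×1!×1!×0!×4!) = 1/24
Σ = 1/24  ⇒  CG² = 480×(1/24)² = 5/6
CG = +√(5/6) = +0.912871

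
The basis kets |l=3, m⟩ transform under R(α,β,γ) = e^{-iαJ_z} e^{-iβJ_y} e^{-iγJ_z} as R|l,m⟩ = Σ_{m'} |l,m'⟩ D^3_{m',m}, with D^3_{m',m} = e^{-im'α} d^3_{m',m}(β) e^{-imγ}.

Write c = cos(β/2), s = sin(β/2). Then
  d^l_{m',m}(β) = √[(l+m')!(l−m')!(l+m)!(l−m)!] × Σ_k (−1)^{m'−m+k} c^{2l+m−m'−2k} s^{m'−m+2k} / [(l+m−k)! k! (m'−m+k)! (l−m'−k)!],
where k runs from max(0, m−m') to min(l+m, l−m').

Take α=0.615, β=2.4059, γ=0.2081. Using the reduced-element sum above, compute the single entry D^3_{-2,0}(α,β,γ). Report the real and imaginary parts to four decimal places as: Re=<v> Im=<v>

D^3_{-2,0}(0.6150,2.4059,0.2081) = e^{-i·-2·0.6150}·d^3_{-2,0}(2.4059)·e^{-i·0·0.2081}. Compute d first:
c=cos(2.405900/2)=0.359607, s=sin(2.405900/2)=0.933104; N=√[1·120·6·6]=65.726707
The bounds max(0,m−m')=2 and min(l+m,l−m')=3 give 2 terms
  k=2: (−1)^0·65.7267/(12)·0.3596^4·0.9331^2 = +0.079750
  k=3: (−1)^1·65.7267/(12)·0.3596^2·0.9331^4 = -0.536953
d^3_{-2,0}(2.4059) = +0.079750 -0.536953 = -0.457203
Attach z-rotation phases: D = e^{-i(-2)(0.6150)}·(-0.457203)·e^{-i(0)(0.2081)} = -0.152814-0.430909i

Re=-0.1528 Im=-0.4309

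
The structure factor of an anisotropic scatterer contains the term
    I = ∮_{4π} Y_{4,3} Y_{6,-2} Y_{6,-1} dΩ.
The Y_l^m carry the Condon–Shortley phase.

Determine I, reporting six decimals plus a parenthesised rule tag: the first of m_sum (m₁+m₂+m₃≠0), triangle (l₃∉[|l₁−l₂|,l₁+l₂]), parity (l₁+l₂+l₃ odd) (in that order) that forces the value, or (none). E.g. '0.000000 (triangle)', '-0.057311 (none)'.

-0.039511 (none)

Rules hold: Σm=0, L=16 even, 2≤6≤10.
N = 9·13·13 = 1521
Δ = 4!·4!·8!/17! = 1/15315300
Racah Σ t=0..4: t=0:+1/829440 t=1:−1/25920 t=2:+1/9216 t=3:−1/25920 t=4:+1/829440 = 7/207360
⇒ 3j(4 6 6; 0 0 0)² = 28/2431, sgn +1
Racah Σ t=0..1: t=0:+1/82944 t=1:−1/103680 = 1/414720
⇒ 3j(4 6 6; 3 -2 -1)² = 49/43758, sgn -1
4πI² = N·(3j₀)²·(3jₘ)² = 686/34969
I = -1·√(0.0196174/4π) = -0.03951077
No selection rule forces the value: the integral is nonzero (none).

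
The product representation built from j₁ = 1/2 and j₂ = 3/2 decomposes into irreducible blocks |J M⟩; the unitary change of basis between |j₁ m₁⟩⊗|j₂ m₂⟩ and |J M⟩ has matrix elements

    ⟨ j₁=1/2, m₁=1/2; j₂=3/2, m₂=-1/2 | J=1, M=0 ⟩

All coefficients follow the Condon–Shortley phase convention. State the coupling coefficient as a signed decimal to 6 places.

+0.707107  (= +√(1/2))

√[3·1!0!2!/4! · 1!0!1!2!1!1!] = √(1/2)
  +(−1)^0/∏(0,1,0,1,0,1)! = 1  (running 1)
⟨..|..⟩ = √(1/2)·(1) = +0.707107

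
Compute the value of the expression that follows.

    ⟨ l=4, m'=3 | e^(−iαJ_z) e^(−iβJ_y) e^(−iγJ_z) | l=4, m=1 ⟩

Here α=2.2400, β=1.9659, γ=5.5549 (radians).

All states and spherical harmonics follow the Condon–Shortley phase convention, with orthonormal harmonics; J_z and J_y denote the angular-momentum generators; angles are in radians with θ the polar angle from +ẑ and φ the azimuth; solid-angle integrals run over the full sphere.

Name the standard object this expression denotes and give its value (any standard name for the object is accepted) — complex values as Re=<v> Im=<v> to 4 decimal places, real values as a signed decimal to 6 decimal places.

Wigner D-matrix element, Re=-0.4215 Im=-0.1265

This is a Wigner D-matrix element — the rotation-matrix element ⟨l m'| R(α,β,γ) |l m⟩ in the angular-momentum basis.
First d^4_{3,1}(β=1.9659), then the phase factors e^{-i(3)α} and e^{-i(1)γ}:
c=cos(1.965900/2)=0.554570, s=sin(1.965900/2)=0.832137; N=√[5040·1·120·6]=1904.940944
k: max(0,(1)−(3))=0 … min(4+(1),4−(3))=1
  k=0: (−1)^2·1904.9409/(240)·0.5546^6·0.8321^2 = +0.159882
  k=1: (−1)^3·1904.9409/(144)·0.5546^4·0.8321^4 = -0.599963
d^4_{3,1}(1.9659) = +0.159882 -0.599963 = -0.440081
Phases: e^{-i·(3)·2.2400}=+0.906104-0.423055i, e^{-i·(1)·5.5549}=+0.746317+0.665591i ⇒ D=-0.421519-0.126462i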